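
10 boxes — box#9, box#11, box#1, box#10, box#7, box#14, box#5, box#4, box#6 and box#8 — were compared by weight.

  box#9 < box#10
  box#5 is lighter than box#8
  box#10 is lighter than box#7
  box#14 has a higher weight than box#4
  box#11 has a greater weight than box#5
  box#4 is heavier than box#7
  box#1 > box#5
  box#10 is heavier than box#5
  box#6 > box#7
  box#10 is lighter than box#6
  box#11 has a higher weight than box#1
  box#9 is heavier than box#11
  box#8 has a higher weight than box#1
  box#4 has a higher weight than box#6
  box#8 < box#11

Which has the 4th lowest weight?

Piecing the relations together gives one ordering: box#5 < box#1 < box#8 < box#11 < box#9 < box#10 < box#7 < box#6 < box#4 < box#14.
The 4th smallest is box#11.

box#11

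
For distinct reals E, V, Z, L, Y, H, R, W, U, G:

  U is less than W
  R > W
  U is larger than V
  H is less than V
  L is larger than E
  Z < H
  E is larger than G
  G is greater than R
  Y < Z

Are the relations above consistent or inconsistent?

Every relation is compatible with Y < Z < H < V < U < W < R < G < E < L; the set is consistent.

consistent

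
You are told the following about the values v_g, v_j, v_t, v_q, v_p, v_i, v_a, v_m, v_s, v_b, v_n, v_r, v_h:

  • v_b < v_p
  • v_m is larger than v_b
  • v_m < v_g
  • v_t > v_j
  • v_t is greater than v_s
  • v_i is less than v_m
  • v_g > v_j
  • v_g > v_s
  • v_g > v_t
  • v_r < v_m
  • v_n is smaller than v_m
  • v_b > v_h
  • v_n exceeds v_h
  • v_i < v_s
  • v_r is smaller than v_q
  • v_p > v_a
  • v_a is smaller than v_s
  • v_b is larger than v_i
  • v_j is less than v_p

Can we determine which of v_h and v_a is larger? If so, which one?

undetermined

Following every chain through v_h: above v_h we get v_n, v_b, v_m, v_g, v_p.
v_a is not reached, and no chain runs the other way from v_a to v_h.
So the given relations leave the order of v_h and v_a undetermined.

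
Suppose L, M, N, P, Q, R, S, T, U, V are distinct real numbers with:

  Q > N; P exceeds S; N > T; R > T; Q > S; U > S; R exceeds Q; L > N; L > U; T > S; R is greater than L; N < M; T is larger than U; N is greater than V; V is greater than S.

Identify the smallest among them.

U is not least since S < U; V is not least since S < V; T is not least since S < T; N is not least since V < N; L is not least since U < L; Q is not least since N < Q; R is not least since T < R; P is not least since S < P; M is not least since N < M.
Only S has nothing below it, so S is the smallest.

S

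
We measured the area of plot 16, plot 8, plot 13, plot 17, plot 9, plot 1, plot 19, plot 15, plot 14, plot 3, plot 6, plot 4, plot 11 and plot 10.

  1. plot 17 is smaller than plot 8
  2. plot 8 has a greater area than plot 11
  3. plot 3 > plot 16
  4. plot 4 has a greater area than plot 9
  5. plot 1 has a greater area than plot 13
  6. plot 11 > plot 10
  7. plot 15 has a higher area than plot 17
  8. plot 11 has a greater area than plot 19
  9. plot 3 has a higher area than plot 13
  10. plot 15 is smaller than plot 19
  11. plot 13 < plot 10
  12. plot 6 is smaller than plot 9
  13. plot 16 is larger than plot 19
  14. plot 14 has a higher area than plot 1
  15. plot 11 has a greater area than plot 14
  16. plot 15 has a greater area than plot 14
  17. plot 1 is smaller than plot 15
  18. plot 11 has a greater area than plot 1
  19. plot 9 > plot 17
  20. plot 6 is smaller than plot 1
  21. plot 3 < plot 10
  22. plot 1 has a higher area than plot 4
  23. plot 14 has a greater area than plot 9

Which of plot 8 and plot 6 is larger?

plot 8

The relevant relations are plot 6 < plot 9; plot 9 < plot 4; plot 4 < plot 1; plot 1 < plot 14; plot 14 < plot 15; plot 15 < plot 19; plot 19 < plot 16; plot 16 < plot 3; plot 3 < plot 10; plot 10 < plot 11; plot 11 < plot 8.
Chaining these gives plot 6 < plot 9 < plot 4 < plot 1 < plot 14 < plot 15 < plot 19 < plot 16 < plot 3 < plot 10 < plot 11 < plot 8.
So plot 6 < plot 8; plot 8 is the larger of the two.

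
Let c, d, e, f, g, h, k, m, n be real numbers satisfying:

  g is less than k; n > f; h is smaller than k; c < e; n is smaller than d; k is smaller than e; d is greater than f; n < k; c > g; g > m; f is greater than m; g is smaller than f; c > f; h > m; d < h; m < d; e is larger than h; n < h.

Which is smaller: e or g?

g

The relevant relations are g < f; f < d; d < h; h < k; k < e.
Together: g < f < d < h < k < e.
So g < e; g is the smaller of the two.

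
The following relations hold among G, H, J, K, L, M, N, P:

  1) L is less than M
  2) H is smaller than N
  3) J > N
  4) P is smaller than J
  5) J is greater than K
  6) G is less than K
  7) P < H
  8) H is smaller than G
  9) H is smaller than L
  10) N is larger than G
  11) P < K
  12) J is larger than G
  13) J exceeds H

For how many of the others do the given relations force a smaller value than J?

5

The elements the relations force below J are P, H, G, K, N — no chain reaches any other.
That is 5.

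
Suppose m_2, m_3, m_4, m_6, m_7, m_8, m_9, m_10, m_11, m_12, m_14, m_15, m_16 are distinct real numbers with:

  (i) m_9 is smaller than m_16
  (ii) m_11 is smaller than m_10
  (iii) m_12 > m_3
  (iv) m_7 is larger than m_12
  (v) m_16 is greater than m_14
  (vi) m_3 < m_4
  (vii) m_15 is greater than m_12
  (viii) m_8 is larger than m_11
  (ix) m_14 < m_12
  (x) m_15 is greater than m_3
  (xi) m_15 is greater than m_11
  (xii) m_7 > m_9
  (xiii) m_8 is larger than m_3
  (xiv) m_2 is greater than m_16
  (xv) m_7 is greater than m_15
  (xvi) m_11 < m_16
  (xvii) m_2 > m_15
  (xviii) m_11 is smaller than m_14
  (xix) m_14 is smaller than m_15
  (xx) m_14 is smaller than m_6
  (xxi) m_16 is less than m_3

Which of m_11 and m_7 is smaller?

m_11

m_11 < m_16 and m_16 < m_3 give m_11 < m_3.
Then m_3 < m_12 extends the chain to m_12.
Then m_12 < m_15 extends the chain to m_15.
Then m_15 < m_7 extends the chain to m_7.
So m_11 < m_7; m_11 is the smaller of the two.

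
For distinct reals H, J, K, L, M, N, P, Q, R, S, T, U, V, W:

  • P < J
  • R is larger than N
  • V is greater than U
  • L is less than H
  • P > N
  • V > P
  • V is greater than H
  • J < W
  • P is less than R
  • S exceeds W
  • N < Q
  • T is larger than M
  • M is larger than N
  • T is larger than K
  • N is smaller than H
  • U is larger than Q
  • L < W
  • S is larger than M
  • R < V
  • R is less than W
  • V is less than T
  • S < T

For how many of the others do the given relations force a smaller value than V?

7

Directly below V: U, P, R, H.
One step further: N, Q, L (7 so far).
No other element is forced below V by the given relations, so the count is 7.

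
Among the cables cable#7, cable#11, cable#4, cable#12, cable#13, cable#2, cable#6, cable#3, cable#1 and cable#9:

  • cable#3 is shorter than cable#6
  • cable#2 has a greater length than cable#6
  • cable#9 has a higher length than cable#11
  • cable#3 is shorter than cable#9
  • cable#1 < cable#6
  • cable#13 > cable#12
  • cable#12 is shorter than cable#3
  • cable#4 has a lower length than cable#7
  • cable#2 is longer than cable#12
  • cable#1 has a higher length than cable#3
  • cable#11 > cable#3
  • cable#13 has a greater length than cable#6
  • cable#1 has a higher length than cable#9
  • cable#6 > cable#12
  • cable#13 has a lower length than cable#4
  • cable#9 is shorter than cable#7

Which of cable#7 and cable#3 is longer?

cable#7

Link the given pairs in sequence: cable#3 < cable#11; cable#11 < cable#9; cable#9 < cable#1; cable#1 < cable#6; cable#6 < cable#13; cable#13 < cable#4; cable#4 < cable#7.
Together: cable#3 < cable#11 < cable#9 < cable#1 < cable#6 < cable#13 < cable#4 < cable#7.
So cable#3 < cable#7; cable#7 is the longer of the two.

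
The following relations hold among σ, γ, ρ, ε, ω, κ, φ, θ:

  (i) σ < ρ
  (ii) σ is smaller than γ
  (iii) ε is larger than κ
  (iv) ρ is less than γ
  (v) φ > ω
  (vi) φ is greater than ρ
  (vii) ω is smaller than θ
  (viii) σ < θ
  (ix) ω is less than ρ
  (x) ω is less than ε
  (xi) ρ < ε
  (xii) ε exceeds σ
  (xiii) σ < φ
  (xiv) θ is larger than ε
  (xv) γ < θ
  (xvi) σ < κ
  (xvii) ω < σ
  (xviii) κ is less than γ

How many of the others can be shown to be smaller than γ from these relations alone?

4

From γ the given relations immediately reach σ, κ, ρ.
From those, ω — 4 in total.
Nothing else is reachable below γ; 4 in all.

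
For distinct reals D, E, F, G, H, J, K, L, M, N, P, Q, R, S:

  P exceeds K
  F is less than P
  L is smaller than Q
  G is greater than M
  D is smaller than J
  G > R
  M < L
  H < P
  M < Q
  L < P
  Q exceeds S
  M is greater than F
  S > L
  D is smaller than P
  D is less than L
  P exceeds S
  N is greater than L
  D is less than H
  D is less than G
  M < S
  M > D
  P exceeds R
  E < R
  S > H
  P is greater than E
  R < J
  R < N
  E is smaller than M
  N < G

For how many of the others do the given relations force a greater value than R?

4

The elements the relations force above R are J, N, P, G — no chain reaches any other.
That is 4.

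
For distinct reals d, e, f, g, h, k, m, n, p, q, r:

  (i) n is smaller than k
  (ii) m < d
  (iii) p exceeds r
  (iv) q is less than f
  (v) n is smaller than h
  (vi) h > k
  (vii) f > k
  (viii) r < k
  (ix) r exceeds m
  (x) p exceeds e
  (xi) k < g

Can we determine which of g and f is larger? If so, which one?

undetermined

Following every chain through g: below g we get m, r, n, k.
f is not reached, and no chain runs the other way from f to g.
So the given relations leave the order of g and f undetermined.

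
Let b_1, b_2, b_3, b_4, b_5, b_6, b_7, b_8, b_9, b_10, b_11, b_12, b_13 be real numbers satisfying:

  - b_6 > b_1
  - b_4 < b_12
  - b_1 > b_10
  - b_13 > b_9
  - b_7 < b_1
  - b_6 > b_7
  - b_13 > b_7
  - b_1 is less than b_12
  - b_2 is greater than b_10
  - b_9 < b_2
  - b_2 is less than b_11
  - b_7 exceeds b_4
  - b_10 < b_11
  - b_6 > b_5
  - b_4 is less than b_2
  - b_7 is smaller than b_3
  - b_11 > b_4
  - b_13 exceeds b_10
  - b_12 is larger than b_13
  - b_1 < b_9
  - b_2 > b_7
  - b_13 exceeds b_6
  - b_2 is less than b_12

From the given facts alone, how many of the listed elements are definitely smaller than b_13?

7

From b_13 the given relations immediately reach b_10, b_7, b_9, b_6.
From those, b_4, b_1, b_5 — 7 in total.
Nothing else is reachable below b_13; 7 in all.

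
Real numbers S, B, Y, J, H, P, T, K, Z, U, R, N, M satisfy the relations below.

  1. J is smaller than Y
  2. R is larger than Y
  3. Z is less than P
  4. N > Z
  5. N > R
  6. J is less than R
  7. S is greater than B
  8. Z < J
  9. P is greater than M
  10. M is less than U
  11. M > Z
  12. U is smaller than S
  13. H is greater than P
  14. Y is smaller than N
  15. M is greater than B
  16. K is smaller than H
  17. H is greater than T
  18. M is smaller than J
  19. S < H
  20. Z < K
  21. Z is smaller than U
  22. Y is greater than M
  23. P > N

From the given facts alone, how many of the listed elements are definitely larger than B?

9

The elements the relations force above B are M, J, U, Y, R, S, N, P, H — no chain reaches any other.
That is 9.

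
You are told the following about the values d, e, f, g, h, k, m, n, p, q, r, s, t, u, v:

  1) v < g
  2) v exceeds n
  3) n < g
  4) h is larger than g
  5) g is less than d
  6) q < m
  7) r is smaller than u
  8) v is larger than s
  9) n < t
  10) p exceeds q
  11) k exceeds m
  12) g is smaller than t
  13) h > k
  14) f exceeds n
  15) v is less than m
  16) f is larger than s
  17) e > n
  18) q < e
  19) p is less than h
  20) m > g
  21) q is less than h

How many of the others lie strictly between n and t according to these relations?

2

The relations place n below t. An element lies strictly between them when it is forced above n and also forced below t.
Above n: {v, g, m, k, e, f, h, d}. Below t: {s, v, g}.
Intersection: {v, g} — 2.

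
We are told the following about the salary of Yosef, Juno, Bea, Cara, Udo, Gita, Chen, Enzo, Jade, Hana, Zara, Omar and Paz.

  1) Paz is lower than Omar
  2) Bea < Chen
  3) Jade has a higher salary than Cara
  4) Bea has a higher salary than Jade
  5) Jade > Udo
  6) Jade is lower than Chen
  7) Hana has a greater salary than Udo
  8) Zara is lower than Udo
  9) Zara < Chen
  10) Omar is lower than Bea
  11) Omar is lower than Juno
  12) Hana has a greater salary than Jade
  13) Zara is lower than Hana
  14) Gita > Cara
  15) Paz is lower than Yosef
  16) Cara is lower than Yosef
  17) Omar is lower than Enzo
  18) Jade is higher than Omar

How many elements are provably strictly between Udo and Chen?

2

Chaining upward from Udo reaches: Jade, Hana, Bea.
Chaining downward from Chen reaches: Paz, Zara, Omar, Cara, Jade, Bea.
Strictly between Udo and Chen are those in both lists: Jade, Bea — 2 elements.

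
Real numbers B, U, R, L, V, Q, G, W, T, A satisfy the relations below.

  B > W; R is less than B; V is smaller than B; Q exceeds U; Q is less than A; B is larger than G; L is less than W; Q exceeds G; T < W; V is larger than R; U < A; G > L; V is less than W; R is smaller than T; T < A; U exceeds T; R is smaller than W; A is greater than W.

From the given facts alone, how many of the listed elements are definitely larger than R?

7

The elements the relations force above R are T, U, V, W, B, Q, A — no chain reaches any other.
That is 7.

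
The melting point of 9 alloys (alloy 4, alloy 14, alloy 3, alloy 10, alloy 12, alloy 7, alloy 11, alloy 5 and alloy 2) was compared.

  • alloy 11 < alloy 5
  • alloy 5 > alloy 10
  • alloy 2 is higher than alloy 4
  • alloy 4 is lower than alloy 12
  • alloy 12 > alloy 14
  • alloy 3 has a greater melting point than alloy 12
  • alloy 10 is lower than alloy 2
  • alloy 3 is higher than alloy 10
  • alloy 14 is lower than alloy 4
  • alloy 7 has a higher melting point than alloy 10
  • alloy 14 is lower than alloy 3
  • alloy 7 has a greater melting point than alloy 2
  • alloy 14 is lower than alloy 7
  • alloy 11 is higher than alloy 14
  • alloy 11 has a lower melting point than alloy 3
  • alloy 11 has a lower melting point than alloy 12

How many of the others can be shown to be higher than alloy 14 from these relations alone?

The elements the relations force above alloy 14 are alloy 11, alloy 4, alloy 2, alloy 12, alloy 3, alloy 7, alloy 5 — no chain reaches any other.
That is 7.

7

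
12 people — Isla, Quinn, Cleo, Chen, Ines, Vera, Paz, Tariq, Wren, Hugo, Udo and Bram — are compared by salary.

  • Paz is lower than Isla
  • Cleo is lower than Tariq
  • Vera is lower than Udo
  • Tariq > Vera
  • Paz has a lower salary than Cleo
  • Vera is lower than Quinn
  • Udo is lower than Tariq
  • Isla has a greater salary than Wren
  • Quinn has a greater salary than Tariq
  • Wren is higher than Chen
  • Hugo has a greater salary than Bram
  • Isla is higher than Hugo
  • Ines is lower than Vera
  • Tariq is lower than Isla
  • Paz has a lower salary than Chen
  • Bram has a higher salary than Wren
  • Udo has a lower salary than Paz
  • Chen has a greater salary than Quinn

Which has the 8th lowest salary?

Chen

Piecing the relations together gives one ordering: Ines < Vera < Udo < Paz < Cleo < Tariq < Quinn < Chen < Wren < Bram < Hugo < Isla.
The 8th smallest is Chen.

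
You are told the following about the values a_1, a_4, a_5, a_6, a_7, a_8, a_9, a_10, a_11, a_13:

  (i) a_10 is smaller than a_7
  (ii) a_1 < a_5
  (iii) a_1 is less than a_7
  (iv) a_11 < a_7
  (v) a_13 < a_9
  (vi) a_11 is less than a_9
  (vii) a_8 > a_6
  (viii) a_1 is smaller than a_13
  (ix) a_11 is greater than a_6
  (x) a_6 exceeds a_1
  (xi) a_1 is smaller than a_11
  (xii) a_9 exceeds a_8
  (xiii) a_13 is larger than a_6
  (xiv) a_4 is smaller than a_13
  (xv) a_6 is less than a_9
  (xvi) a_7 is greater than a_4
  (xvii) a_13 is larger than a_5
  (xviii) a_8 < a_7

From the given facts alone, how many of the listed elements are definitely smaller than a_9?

7

The elements the relations force below a_9 are a_1, a_6, a_8, a_5, a_11, a_4, a_13 — no chain reaches any other.
That is 7.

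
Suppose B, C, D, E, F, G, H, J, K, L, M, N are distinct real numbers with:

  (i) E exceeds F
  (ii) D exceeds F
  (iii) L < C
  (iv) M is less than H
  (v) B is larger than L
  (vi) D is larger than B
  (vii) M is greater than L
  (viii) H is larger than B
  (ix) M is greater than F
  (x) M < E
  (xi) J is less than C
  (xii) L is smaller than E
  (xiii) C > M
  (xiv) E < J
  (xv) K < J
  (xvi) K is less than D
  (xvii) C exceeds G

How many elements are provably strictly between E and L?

1

Chaining upward from L reaches: B, M, J, C, H, D.
Chaining downward from E reaches: F, M.
Strictly between L and E are those in both lists: M — 1 element.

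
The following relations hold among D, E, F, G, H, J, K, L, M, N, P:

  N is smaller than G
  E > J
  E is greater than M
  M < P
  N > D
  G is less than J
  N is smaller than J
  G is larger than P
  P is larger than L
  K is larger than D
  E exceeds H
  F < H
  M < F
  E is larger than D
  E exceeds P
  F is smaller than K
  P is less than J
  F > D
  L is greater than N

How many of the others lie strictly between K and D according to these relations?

1

Chaining upward from D reaches: N, L, P, G, F, J, H, E.
Chaining downward from K reaches: M, F.
Strictly between D and K are those in both lists: F — 1 element.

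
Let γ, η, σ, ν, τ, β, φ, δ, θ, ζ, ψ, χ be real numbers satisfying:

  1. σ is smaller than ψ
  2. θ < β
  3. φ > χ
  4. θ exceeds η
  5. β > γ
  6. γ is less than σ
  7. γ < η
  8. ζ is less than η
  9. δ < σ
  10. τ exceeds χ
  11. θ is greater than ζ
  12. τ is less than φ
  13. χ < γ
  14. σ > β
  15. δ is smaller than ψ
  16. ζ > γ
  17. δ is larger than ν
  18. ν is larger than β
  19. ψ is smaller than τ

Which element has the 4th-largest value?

The consecutive relations fix a unique order: χ < γ < ζ < η < θ < β < ν < δ < σ < ψ < τ < φ.
Counting 4 from the largest end gives σ.

σ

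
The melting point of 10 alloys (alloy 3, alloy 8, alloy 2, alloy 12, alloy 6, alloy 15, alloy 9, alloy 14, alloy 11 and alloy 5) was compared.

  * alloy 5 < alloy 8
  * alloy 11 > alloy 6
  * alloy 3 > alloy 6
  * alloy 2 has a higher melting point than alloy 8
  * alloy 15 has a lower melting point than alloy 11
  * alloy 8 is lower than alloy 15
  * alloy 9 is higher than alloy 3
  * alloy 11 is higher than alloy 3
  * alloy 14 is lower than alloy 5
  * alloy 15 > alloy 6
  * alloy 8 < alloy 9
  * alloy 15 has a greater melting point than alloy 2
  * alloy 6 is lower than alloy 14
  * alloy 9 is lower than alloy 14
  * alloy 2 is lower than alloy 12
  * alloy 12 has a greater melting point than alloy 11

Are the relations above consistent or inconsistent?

inconsistent

We have alloy 8 < alloy 9 stated directly, yet also alloy 9 < alloy 14 < alloy 5 < alloy 8 by chaining the others — so alloy 9 < alloy 8. Contradiction.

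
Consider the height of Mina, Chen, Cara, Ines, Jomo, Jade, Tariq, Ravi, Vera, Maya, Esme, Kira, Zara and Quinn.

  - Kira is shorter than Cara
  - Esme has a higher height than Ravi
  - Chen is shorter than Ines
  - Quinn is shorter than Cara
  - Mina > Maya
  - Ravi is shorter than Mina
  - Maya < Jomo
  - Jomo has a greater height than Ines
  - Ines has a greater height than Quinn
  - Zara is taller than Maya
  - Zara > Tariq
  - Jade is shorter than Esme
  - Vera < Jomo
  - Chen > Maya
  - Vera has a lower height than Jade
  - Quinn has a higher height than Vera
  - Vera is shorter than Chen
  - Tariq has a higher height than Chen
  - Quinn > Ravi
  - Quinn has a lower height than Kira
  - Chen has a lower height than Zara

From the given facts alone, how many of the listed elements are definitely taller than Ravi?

The elements the relations force above Ravi are Quinn, Ines, Mina, Jomo, Esme, Kira, Cara — no chain reaches any other.
That is 7.

7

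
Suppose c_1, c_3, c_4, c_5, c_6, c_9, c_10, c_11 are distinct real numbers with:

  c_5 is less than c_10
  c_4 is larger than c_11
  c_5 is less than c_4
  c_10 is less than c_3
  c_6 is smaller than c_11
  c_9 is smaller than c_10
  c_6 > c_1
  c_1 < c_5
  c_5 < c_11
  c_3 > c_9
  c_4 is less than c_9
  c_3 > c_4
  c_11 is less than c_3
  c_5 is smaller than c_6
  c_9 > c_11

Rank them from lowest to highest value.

Each adjacent pair is fixed by a given relation: c_1 < c_5; c_5 < c_6; c_6 < c_11; c_11 < c_4; c_4 < c_9; c_9 < c_10; c_10 < c_3. Chaining them end to end gives the full order.

c_1 < c_5 < c_6 < c_11 < c_4 < c_9 < c_10 < c_3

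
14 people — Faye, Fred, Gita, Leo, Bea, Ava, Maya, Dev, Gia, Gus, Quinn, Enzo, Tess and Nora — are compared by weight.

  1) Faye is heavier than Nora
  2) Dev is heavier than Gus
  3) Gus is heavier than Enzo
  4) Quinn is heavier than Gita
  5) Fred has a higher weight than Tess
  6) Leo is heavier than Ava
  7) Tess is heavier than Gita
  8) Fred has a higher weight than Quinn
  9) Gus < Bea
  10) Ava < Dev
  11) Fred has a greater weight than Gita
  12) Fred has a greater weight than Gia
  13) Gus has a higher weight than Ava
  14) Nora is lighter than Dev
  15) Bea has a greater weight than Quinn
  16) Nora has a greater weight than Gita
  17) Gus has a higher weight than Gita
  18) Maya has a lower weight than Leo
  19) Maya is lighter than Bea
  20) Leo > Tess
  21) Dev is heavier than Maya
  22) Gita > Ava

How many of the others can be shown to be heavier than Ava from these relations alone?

Directly above Ava: Gita, Gus, Dev, Leo.
One step further: Nora, Tess, Quinn, Bea, Fred (9 so far).
One step further: Faye (10 so far).
No other element is forced above Ava by the given relations, so the count is 10.

10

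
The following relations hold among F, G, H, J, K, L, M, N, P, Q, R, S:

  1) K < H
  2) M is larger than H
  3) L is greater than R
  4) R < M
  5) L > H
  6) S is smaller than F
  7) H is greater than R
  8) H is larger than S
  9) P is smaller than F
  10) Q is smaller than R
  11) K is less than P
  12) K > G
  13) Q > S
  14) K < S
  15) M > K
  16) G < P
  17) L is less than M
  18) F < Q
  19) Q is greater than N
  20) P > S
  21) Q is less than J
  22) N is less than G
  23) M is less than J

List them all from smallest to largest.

N < G < K < S < P < F < Q < R < H < L < M < J

The consecutive links are each given: N < G; G < K; K < S; S < P; P < F; F < Q; Q < R; R < H; H < L; L < M; M < J.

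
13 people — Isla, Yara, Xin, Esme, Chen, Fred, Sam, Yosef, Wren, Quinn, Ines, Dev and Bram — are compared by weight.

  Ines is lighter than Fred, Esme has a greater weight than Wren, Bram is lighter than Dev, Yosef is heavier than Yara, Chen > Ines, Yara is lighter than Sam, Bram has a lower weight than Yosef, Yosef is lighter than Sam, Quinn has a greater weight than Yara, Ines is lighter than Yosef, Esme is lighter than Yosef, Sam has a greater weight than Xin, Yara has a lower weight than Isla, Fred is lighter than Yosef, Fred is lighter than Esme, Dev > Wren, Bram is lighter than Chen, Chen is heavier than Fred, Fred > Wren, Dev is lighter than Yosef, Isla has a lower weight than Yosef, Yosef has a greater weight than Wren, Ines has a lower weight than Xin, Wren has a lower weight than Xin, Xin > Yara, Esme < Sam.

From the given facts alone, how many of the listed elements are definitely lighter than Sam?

The elements the relations force below Sam are Bram, Yara, Isla, Ines, Wren, Dev, Fred, Esme, Xin, Yosef — no chain reaches any other.
That is 10.

10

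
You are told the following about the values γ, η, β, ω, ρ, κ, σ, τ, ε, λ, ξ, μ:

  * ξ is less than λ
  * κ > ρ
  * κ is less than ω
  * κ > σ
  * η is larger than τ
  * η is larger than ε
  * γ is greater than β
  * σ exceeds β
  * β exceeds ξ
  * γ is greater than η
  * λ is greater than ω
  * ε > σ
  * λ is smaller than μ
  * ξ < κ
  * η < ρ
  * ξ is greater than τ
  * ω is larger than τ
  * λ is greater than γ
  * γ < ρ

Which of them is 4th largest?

Piecing the relations together gives one ordering: τ < ξ < β < σ < ε < η < γ < ρ < κ < ω < λ < μ.
The 4th largest is κ.

κ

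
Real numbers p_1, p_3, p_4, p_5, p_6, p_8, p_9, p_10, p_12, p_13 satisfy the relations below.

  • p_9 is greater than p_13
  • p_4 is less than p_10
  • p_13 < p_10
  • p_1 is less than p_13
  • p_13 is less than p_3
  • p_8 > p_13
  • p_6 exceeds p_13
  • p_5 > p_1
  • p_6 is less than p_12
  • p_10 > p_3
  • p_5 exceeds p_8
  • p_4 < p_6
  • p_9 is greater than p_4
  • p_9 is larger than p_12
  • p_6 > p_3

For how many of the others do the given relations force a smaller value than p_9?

Directly below p_9: p_13, p_4, p_12.
One step further: p_1, p_6 (5 so far).
One step further: p_3 (6 so far).
No other element is forced below p_9 by the given relations, so the count is 6.

6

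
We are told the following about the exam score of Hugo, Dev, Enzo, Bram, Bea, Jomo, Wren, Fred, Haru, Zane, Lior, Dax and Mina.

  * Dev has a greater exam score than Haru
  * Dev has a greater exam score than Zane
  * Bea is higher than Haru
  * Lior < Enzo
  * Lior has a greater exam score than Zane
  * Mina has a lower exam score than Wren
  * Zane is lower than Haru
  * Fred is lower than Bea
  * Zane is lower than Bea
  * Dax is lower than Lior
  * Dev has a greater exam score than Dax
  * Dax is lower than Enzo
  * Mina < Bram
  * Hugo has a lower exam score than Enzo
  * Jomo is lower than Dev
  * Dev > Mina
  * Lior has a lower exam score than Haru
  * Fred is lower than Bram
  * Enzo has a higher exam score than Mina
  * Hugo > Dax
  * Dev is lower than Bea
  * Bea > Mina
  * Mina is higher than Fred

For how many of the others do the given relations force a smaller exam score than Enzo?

6

Directly below Enzo: Dax, Mina, Hugo, Lior.
One step further: Fred, Zane (6 so far).
Nothing else is reachable below Enzo; 6 in all.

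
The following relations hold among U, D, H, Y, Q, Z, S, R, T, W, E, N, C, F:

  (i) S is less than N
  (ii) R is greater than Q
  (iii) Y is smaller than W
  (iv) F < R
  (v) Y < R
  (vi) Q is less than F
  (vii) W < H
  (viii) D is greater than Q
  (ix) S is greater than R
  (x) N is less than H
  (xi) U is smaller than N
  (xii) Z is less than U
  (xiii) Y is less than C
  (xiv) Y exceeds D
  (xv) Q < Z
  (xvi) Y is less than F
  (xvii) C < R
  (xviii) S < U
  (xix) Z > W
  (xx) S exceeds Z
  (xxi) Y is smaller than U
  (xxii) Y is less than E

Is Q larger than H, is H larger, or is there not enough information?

H

Following the relations from Q: Q < D < Y < W < Z < S < U < N < H.
So H is larger.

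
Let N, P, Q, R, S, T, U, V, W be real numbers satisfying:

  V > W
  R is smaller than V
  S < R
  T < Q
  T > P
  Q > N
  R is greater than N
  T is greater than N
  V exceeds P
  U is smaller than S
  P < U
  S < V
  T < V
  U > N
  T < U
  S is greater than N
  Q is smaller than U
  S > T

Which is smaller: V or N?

N

N < T and T < Q give N < Q.
With Q < U: N < T < Q < U.
With U < S: N < T < Q < U < S.
Then S < V extends the chain to V.
So N < V; N is the smaller of the two.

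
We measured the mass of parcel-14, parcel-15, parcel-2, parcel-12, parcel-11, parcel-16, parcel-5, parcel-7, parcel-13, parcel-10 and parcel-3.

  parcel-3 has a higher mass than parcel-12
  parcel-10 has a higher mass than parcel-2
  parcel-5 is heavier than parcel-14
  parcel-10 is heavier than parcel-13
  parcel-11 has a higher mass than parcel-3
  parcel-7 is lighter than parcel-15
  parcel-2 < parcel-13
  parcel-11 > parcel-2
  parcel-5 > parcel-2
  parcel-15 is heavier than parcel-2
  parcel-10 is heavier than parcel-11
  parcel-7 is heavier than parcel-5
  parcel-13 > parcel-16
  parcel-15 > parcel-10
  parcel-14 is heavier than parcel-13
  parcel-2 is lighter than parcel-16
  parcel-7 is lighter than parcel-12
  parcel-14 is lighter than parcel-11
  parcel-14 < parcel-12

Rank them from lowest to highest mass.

parcel-2 < parcel-16 < parcel-13 < parcel-14 < parcel-5 < parcel-7 < parcel-12 < parcel-3 < parcel-11 < parcel-10 < parcel-15

Each adjacent pair is fixed by a given relation: parcel-2 < parcel-16; parcel-16 < parcel-13; parcel-13 < parcel-14; parcel-14 < parcel-5; parcel-5 < parcel-7; parcel-7 < parcel-12; parcel-12 < parcel-3; parcel-3 < parcel-11; parcel-11 < parcel-10; parcel-10 < parcel-15. Chaining them end to end gives the full order.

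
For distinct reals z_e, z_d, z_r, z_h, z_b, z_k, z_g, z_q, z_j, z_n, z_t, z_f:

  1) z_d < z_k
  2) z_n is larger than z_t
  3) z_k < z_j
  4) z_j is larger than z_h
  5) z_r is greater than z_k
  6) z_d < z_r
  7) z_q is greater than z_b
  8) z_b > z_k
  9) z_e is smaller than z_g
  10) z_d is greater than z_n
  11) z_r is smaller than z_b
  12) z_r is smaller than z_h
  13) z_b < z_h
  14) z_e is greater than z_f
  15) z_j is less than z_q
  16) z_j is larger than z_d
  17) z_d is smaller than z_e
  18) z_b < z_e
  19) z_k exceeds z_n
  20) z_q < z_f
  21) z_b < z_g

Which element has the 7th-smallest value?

The consecutive relations fix a unique order: z_t < z_n < z_d < z_k < z_r < z_b < z_h < z_j < z_q < z_f < z_e < z_g.
Counting 7 from the smallest end gives z_h.

z_h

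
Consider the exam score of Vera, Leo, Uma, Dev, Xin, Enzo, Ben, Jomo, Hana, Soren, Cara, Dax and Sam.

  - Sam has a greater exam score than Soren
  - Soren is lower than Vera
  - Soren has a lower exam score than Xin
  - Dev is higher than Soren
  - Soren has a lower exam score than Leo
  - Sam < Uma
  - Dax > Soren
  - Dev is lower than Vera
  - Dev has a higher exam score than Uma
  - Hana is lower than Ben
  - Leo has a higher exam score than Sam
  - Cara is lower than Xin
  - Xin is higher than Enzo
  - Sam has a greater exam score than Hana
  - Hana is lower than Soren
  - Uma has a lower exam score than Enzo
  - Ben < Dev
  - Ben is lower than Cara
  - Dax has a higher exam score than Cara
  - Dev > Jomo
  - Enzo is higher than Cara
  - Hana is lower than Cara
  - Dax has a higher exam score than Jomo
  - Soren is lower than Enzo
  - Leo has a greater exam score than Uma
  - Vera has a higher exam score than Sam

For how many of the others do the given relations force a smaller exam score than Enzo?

6

The elements the relations force below Enzo are Hana, Soren, Ben, Cara, Sam, Uma — no chain reaches any other.
That is 6.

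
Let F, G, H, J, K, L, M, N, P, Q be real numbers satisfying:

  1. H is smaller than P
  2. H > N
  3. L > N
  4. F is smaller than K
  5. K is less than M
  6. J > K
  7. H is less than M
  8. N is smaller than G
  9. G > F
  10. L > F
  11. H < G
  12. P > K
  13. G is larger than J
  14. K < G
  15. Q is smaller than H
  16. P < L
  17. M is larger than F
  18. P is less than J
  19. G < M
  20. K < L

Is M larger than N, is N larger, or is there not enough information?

M

N < H < P < J < G < M, by transitivity through H, P, J, G.
So M is larger.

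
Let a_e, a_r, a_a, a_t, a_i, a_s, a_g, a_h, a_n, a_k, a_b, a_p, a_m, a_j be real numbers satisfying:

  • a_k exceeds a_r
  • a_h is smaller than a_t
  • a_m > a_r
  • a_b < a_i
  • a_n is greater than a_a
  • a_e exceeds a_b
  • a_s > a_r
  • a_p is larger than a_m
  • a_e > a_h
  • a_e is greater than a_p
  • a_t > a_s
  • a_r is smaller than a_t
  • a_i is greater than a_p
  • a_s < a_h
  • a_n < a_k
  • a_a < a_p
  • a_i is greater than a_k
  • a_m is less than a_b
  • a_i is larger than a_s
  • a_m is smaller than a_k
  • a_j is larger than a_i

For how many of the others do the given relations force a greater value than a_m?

6

From a_m the given relations immediately reach a_k, a_p, a_b.
From those, a_e, a_i — 5 in total.
From those, a_j — 6 in total.
Nothing else is reachable above a_m; 6 in all.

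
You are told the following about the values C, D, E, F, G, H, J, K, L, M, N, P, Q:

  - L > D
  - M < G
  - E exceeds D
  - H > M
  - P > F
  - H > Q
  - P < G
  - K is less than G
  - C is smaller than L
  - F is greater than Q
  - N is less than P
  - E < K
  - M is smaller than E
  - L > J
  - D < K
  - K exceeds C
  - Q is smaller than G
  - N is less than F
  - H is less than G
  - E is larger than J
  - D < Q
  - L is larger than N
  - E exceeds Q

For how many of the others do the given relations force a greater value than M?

4

From M the given relations immediately reach E, H, G.
From those, K — 4 in total.
Nothing else is reachable above M; 4 in all.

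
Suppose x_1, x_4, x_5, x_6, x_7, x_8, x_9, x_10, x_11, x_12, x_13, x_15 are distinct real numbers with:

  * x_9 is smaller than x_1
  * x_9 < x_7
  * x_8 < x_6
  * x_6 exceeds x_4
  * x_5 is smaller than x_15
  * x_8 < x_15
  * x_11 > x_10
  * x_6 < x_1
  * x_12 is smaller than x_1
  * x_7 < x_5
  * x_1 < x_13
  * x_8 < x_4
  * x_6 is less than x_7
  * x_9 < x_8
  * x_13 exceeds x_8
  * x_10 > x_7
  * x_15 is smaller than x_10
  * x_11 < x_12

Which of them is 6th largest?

x_15

Piecing the relations together gives one ordering: x_9 < x_8 < x_4 < x_6 < x_7 < x_5 < x_15 < x_10 < x_11 < x_12 < x_1 < x_13.
The 6th largest is x_15.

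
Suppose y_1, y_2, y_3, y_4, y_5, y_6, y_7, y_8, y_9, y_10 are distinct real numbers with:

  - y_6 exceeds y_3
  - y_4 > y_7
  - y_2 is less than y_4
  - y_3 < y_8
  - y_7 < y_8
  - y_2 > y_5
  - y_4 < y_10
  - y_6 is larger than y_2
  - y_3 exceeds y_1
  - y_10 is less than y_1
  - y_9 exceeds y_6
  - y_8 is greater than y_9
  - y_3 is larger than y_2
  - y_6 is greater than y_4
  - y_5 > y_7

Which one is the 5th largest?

y_1

The consecutive relations fix a unique order: y_7 < y_5 < y_2 < y_4 < y_10 < y_1 < y_3 < y_6 < y_9 < y_8.
Counting 5 from the largest end gives y_1.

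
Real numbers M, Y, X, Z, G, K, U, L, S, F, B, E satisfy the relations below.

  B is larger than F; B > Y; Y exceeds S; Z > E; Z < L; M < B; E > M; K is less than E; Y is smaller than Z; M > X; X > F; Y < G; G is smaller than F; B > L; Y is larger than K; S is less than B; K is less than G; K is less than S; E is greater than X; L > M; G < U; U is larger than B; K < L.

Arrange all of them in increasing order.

K < S < Y < G < F < X < M < E < Z < L < B < U

Each adjacent pair is fixed by a given relation: K < S; S < Y; Y < G; G < F; F < X; X < M; M < E; E < Z; Z < L; L < B; B < U. Chaining them end to end gives the full order.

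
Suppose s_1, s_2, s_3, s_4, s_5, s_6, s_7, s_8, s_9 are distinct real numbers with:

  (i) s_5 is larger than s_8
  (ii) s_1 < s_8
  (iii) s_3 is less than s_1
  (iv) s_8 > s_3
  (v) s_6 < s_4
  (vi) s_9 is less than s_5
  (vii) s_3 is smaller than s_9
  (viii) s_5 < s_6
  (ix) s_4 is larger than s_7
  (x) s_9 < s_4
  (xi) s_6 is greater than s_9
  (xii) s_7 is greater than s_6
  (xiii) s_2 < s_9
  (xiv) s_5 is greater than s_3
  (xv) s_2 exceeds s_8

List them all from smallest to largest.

s_3 < s_1 < s_8 < s_2 < s_9 < s_5 < s_6 < s_7 < s_4

Each adjacent pair is fixed by a given relation: s_3 < s_1; s_1 < s_8; s_8 < s_2; s_2 < s_9; s_9 < s_5; s_5 < s_6; s_6 < s_7; s_7 < s_4. Chaining them end to end gives the full order.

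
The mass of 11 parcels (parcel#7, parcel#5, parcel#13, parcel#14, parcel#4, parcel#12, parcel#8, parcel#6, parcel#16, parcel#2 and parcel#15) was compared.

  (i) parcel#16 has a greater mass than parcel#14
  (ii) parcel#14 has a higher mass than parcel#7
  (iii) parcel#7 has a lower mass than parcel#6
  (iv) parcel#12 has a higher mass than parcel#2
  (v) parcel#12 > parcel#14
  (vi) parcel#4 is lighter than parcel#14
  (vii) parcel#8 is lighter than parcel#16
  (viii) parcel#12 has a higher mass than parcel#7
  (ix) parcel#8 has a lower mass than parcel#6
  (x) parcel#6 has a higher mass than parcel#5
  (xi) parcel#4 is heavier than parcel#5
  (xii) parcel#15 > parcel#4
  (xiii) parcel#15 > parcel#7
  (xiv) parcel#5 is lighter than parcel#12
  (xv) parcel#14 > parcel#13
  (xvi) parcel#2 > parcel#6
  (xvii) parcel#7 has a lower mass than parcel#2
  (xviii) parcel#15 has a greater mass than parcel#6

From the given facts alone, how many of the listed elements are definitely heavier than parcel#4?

4

Directly above parcel#4: parcel#14, parcel#15.
One step further: parcel#12, parcel#16 (4 so far).
Nothing else is reachable above parcel#4; 4 in all.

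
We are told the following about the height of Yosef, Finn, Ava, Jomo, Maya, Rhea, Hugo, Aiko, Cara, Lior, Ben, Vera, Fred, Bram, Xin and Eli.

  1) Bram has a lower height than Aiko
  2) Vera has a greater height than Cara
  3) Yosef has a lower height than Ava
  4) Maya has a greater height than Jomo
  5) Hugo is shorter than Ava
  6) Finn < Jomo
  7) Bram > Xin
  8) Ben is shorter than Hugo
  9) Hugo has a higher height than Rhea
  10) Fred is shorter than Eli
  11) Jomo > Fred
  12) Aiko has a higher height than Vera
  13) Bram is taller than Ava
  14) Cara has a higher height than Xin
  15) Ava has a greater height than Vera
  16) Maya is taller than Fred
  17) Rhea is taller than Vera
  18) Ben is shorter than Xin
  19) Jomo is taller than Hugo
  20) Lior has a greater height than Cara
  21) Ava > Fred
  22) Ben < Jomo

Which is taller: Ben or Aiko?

Following the relations from Ben: Ben < Xin < Cara < Vera < Rhea < Hugo < Ava < Bram < Aiko.
So Ben < Aiko; Aiko is the taller of the two.

Aiko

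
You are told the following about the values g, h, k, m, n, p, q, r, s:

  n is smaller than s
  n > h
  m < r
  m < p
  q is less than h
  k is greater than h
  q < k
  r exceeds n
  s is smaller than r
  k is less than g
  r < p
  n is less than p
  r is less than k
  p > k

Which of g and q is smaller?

q < h and h < n give q < n.
With n < s: q < h < n < s.
Then s < r extends the chain to r.
Then r < k extends the chain to k.
Then k < g extends the chain to g.
So q < g; q is the smaller of the two.

q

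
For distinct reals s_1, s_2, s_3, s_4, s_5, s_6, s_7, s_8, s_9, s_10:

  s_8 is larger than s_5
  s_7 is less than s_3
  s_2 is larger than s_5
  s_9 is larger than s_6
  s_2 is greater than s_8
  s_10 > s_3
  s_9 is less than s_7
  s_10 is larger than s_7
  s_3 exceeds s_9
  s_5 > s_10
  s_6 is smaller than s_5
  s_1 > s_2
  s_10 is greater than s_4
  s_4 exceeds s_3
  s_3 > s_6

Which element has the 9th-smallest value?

Chaining the given pairs: s_6 < s_9 < s_7 < s_3 < s_4 < s_10 < s_5 < s_8 < s_2 < s_1.
Counting 9 from the smallest end gives s_2.

s_2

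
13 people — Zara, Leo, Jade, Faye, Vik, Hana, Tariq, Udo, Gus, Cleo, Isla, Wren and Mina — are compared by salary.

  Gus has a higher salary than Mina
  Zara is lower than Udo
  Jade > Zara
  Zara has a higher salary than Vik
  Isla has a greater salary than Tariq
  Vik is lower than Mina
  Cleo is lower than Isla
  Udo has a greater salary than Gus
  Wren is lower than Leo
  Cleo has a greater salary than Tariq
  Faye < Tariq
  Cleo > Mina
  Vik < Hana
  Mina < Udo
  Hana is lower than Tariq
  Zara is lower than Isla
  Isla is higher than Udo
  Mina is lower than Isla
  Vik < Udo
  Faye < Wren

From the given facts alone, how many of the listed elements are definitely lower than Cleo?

Directly below Cleo: Mina, Tariq.
One step further: Vik, Faye, Hana (5 so far).
No other element is forced below Cleo by the given relations, so the count is 5.

5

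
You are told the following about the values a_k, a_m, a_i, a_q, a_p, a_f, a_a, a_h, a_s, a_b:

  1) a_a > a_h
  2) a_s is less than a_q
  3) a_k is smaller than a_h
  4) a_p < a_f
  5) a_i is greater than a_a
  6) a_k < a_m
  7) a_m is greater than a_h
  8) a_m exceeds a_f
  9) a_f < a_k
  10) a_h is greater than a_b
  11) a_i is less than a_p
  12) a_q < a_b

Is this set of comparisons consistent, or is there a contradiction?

inconsistent

We have a_k < a_h stated directly, yet also a_h < a_a < a_i < a_p < a_f < a_k by chaining the others — so a_h < a_k. Contradiction.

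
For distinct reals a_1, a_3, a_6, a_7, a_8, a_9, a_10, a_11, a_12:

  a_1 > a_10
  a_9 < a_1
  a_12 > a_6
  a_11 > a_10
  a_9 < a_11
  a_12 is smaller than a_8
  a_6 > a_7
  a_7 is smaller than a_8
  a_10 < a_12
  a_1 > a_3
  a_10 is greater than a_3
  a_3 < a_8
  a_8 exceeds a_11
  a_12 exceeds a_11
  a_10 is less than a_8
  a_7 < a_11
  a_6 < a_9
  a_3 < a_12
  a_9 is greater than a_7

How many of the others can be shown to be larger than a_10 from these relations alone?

The elements the relations force above a_10 are a_11, a_12, a_1, a_8 — no chain reaches any other.
That is 4.

4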